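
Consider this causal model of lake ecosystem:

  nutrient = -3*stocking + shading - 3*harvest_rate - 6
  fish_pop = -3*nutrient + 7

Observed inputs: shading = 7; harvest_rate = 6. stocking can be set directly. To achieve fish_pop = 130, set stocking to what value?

stocking = 8

Substituting into the nutrient equation gives nutrient = -3*stocking - 17.
fish_pop becomes 9*stocking + 58.
Solve 9*stocking + 58 = 130: stocking = (130 - 58) / 9 = 8.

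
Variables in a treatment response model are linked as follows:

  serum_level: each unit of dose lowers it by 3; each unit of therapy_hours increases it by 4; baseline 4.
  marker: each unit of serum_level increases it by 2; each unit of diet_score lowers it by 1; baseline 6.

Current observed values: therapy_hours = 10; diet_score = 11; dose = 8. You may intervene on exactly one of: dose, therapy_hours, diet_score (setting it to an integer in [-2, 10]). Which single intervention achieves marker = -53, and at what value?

set therapy_hours = -1

Intervening on dose: marker = -6*dose + 83. Reaching -53 requires dose = 68/3, not an integer.
Intervening on therapy_hours: with other inputs at their observed values, marker = 8*therapy_hours - 45. Solving for -53 gives therapy_hours = -1, within [-2, 10].
Intervening on diet_score: marker = -diet_score + 46. Reaching -53 requires diet_score = 99, outside [-2, 10].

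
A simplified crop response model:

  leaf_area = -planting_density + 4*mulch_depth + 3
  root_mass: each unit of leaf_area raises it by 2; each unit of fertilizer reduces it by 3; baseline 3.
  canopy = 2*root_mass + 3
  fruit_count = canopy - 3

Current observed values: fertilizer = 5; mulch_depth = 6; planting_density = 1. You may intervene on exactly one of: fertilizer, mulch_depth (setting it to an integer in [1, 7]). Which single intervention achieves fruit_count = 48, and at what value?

Intervening on fertilizer: fruit_count = -6*fertilizer + 110. Reaching 48 requires fertilizer = 31/3, not an integer.
Intervening on mulch_depth: with other inputs at their observed values, fruit_count = 16*mulch_depth - 16. Solving for 48 gives mulch_depth = 4, within [1, 7].

set mulch_depth = 4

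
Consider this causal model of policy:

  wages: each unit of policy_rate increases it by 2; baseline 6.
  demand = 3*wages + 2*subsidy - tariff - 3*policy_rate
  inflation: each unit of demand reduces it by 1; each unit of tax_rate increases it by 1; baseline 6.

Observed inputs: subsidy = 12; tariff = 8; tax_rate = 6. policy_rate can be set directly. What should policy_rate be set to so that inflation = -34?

Substituting into the demand equation gives demand = 3*policy_rate + 34.
Substituting into the inflation equation gives inflation = -3*policy_rate - 22.
Solve -3*policy_rate - 22 = -34: policy_rate = (-34 + 22) / -3 = 4.

policy_rate = 4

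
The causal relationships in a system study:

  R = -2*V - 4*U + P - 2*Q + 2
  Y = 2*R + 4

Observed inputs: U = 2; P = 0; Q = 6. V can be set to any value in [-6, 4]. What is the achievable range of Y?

-48 to -8

Substituting into the R equation gives R = -2*V - 18.
Y becomes -4*V - 32.
Linear in V, so extremes are at the endpoints: V = -6 gives Y = -8; V = 4 gives Y = -48.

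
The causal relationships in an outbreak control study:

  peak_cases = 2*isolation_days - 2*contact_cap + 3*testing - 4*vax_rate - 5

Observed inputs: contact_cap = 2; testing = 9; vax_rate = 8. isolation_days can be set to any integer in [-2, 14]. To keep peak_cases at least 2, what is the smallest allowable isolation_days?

Substituting into the peak_cases equation gives peak_cases = 2*isolation_days - 14.
Require 2*isolation_days - 14 ≥ 2, so isolation_days ≥ 8.
The smallest integer in [-2, 14] satisfying this is 8.

isolation_days = 8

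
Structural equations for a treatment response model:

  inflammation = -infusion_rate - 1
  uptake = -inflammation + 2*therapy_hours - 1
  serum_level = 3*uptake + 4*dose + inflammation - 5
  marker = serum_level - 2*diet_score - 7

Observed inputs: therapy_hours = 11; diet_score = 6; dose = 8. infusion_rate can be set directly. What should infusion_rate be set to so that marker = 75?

infusion_rate = 1

Substituting into the uptake equation gives uptake = infusion_rate + 22.
Substituting into the serum_level equation gives serum_level = 2*infusion_rate + 92.
This gives marker = 2*infusion_rate + 73.
Solve 2*infusion_rate + 73 = 75: infusion_rate = (75 - 73) / 2 = 1.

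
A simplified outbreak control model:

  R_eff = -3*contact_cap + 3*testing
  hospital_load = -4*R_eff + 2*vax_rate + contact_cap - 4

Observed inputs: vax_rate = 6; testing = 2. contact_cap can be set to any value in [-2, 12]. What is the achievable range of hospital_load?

-42 to 140

Substituting into the R_eff equation gives R_eff = -3*contact_cap + 6.
Substituting into the hospital_load equation gives hospital_load = 13*contact_cap - 16.
Linear in contact_cap, so extremes are at the endpoints: contact_cap = -2 gives hospital_load = -42; contact_cap = 12 gives hospital_load = 140.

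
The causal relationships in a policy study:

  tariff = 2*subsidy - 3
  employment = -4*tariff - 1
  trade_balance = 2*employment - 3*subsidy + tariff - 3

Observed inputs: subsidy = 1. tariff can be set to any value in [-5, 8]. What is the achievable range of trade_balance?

-64 to 27

Intervening on tariff fixes its value directly, overriding its dependence on subsidy.
Substituting into the trade_balance equation gives trade_balance = -7*tariff - 8.
Linear in tariff, so extremes are at the endpoints: tariff = -5 gives trade_balance = 27; tariff = 8 gives trade_balance = -64.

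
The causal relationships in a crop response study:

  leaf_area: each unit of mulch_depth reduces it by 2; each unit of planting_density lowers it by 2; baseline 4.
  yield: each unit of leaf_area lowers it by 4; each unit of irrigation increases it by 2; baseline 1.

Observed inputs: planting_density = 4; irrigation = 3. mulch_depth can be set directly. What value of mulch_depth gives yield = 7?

mulch_depth = -2

Substituting into the leaf_area equation gives leaf_area = -2*mulch_depth - 4.
Substituting into the yield equation gives yield = 8*mulch_depth + 23.
Solve 8*mulch_depth + 23 = 7: mulch_depth = (7 - 23) / 8 = -2.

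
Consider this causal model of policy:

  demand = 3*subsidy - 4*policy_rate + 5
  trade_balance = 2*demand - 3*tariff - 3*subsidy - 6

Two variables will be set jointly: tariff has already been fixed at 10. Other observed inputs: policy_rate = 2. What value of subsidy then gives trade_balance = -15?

subsidy = 9

With tariff held at 10:
Substituting into the demand equation gives demand = 3*subsidy - 3.
So trade_balance = 3*subsidy - 42.
Solve 3*subsidy - 42 = -15: subsidy = (-15 + 42) / 3 = 9.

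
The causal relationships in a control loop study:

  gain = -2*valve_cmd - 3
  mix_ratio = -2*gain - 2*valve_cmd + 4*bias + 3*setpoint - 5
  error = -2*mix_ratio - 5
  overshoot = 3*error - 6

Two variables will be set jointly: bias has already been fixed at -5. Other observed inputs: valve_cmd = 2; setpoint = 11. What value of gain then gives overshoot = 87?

gain = 11

With bias held at -5:
Intervening on gain fixes its value directly, overriding its dependence on valve_cmd.
Substituting into the mix_ratio equation gives mix_ratio = -2*gain + 4.
Substituting into the error equation gives error = 4*gain - 13.
Substituting into the overshoot equation gives overshoot = 12*gain - 45.
Solve 12*gain - 45 = 87: gain = (87 + 45) / 12 = 11.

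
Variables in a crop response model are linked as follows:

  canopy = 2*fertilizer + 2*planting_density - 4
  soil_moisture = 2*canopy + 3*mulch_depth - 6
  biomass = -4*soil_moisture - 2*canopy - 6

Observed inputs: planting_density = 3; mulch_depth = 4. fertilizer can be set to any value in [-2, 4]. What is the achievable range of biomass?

Substituting into the canopy equation gives canopy = 2*fertilizer + 2.
Substituting into the soil_moisture equation gives soil_moisture = 4*fertilizer + 10.
Substituting into the biomass equation gives biomass = -20*fertilizer - 50.
Linear in fertilizer, so extremes are at the endpoints: fertilizer = -2 gives biomass = -10; fertilizer = 4 gives biomass = -130.

-130 to -10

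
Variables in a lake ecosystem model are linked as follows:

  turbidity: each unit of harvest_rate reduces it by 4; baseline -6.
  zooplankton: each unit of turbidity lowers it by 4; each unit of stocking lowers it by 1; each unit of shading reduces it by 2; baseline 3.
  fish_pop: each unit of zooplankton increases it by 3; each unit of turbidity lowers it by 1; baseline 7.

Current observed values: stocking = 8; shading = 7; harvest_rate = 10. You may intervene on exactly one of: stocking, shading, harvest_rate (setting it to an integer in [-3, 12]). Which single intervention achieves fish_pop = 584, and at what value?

set shading = 1

Intervening on stocking: fish_pop = -3*stocking + 572. Reaching 584 requires stocking = -4, outside [-3, 12].
Intervening on shading: with other inputs at their observed values, fish_pop = -6*shading + 590. Solving for 584 gives shading = 1, within [-3, 12].
Intervening on harvest_rate: fish_pop = 52*harvest_rate + 28. Reaching 584 requires harvest_rate = 139/13, not an integer.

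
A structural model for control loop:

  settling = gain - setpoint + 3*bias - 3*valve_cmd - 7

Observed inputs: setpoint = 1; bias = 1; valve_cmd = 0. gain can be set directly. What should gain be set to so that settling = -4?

gain = 1

Substituting into the settling equation gives settling = gain - 5.
Solve gain - 5 = -4: gain = (-4 + 5) / 1 = 1.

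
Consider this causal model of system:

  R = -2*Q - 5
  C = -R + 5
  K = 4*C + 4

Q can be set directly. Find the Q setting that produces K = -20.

Substituting into the C equation gives C = 2*Q + 10.
K becomes 8*Q + 44.
Solve 8*Q + 44 = -20: Q = (-20 - 44) / 8 = -8.

Q = -8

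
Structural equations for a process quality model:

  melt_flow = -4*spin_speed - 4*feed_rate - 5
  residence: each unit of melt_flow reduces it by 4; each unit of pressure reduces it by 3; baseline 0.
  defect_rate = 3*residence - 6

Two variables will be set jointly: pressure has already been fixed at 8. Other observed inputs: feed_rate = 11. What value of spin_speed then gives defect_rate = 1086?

With pressure held at 8:
Substituting into the melt_flow equation gives melt_flow = -4*spin_speed - 49.
Substituting into the residence equation gives residence = 16*spin_speed + 172.
So defect_rate = 48*spin_speed + 510.
Solve 48*spin_speed + 510 = 1086: spin_speed = (1086 - 510) / 48 = 12.

spin_speed = 12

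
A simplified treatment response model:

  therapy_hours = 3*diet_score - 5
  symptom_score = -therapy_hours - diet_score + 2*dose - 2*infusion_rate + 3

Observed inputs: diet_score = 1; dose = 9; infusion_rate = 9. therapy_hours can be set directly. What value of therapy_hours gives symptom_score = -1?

Intervening on therapy_hours fixes its value directly, overriding its dependence on diet_score.
Substituting into the symptom_score equation gives symptom_score = -therapy_hours + 2.
Solve -therapy_hours + 2 = -1: therapy_hours = (-1 - 2) / -1 = 3.

therapy_hours = 3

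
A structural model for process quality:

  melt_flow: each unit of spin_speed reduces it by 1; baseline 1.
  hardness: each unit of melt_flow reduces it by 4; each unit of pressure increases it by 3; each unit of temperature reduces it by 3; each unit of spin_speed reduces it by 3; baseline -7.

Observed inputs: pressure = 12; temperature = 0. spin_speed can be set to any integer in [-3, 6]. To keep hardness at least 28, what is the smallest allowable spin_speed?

spin_speed = 3

Substituting into the hardness equation gives hardness = spin_speed + 25.
Require spin_speed + 25 ≥ 28, so spin_speed ≥ 3.
The smallest integer in [-3, 6] satisfying this is 3.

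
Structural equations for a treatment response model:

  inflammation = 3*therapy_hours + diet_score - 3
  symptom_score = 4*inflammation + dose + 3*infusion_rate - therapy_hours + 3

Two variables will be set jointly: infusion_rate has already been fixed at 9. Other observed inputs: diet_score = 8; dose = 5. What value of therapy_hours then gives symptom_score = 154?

With infusion_rate held at 9:
Substituting into the inflammation equation gives inflammation = 3*therapy_hours + 5.
So symptom_score = 11*therapy_hours + 55.
Solve 11*therapy_hours + 55 = 154: therapy_hours = (154 - 55) / 11 = 9.

therapy_hours = 9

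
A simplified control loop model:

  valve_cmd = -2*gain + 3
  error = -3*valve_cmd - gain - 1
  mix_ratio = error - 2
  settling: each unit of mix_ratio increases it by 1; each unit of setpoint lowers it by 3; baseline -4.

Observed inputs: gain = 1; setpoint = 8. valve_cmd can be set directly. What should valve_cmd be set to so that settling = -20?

valve_cmd = -4

Intervening on valve_cmd fixes its value directly, overriding its dependence on gain.
Substituting into the error equation gives error = -3*valve_cmd - 2.
mix_ratio becomes -3*valve_cmd - 4.
Substituting into the settling equation gives settling = -3*valve_cmd - 32.
Solve -3*valve_cmd - 32 = -20: valve_cmd = (-20 + 32) / -3 = -4.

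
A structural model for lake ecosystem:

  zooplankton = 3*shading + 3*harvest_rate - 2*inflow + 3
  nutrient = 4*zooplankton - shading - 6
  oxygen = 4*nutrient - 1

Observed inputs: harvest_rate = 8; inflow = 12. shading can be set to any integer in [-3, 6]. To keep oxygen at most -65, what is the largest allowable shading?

shading = -2

Substituting into the zooplankton equation gives zooplankton = 3*shading + 3.
So nutrient = 11*shading + 6.
oxygen becomes 44*shading + 23.
Require 44*shading + 23 ≤ -65, so shading ≤ -2.
The largest integer in [-3, 6] satisfying this is -2.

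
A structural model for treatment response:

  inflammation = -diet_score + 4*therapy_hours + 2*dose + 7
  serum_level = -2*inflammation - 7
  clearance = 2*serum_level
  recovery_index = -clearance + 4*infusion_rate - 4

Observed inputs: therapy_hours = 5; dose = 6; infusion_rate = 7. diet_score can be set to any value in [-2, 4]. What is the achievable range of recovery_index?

178 to 202

Substituting into the inflammation equation gives inflammation = -diet_score + 39.
Substituting into the serum_level equation gives serum_level = 2*diet_score - 85.
clearance becomes 4*diet_score - 170.
This gives recovery_index = -4*diet_score + 194.
Linear in diet_score, so extremes are at the endpoints: diet_score = -2 gives recovery_index = 202; diet_score = 4 gives recovery_index = 178.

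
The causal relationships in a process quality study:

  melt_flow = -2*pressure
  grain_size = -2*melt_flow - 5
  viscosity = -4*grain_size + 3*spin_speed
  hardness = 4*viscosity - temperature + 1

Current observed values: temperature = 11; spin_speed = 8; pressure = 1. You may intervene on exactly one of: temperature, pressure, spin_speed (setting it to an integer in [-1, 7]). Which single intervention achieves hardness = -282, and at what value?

Intervening on temperature: hardness = -temperature + 113. Reaching -282 requires temperature = 395, outside [-1, 7].
Intervening on pressure: with other inputs at their observed values, hardness = -64*pressure + 166. Solving for -282 gives pressure = 7, within [-1, 7].
Intervening on spin_speed: hardness = 12*spin_speed + 6. Reaching -282 requires spin_speed = -24, outside [-1, 7].

set pressure = 7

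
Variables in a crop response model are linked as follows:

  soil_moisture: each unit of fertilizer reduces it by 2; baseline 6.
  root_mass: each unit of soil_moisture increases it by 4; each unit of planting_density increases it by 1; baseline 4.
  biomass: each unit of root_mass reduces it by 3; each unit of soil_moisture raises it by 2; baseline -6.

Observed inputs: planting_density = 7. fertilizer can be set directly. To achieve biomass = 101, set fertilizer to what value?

fertilizer = 10

Substituting into the root_mass equation gives root_mass = -8*fertilizer + 35.
biomass becomes 20*fertilizer - 99.
Solve 20*fertilizer - 99 = 101: fertilizer = (101 + 99) / 20 = 10.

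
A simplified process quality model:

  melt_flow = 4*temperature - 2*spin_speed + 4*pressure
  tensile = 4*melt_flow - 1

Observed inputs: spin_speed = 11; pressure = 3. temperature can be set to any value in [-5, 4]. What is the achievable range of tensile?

Substituting into the melt_flow equation gives melt_flow = 4*temperature - 10.
Substituting into the tensile equation gives tensile = 16*temperature - 41.
Linear in temperature, so extremes are at the endpoints: temperature = -5 gives tensile = -121; temperature = 4 gives tensile = 23.

-121 to 23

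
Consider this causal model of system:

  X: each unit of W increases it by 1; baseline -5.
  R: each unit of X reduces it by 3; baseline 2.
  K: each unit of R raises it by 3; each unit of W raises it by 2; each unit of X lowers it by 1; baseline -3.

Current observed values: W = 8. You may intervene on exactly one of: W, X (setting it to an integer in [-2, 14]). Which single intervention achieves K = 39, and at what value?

Intervening on W: K = -8*W + 53. Reaching 39 requires W = 7/4, not an integer.
Intervening on X: with other inputs at their observed values, K = -10*X + 19. Solving for 39 gives X = -2, within [-2, 14].

set X = -2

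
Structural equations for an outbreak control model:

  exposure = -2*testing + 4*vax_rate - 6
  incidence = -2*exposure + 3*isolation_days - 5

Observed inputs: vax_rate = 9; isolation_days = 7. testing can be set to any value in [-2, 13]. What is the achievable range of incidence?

Substituting into the exposure equation gives exposure = -2*testing + 30.
So incidence = 4*testing - 44.
Linear in testing, so extremes are at the endpoints: testing = -2 gives incidence = -52; testing = 13 gives incidence = 8.

-52 to 8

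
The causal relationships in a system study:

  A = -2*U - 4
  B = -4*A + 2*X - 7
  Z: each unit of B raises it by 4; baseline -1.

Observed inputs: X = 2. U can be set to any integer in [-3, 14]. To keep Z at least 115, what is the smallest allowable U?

U = 2

Substituting into the B equation gives B = 8*U + 13.
Substituting into the Z equation gives Z = 32*U + 51.
Require 32*U + 51 ≥ 115, so U ≥ 2.
The smallest integer in [-3, 14] satisfying this is 2.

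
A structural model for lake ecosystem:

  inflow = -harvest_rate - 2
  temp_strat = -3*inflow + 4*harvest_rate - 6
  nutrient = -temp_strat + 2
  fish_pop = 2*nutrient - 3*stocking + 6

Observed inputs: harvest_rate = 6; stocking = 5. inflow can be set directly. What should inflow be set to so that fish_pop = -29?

Intervening on inflow fixes its value directly, overriding its dependence on harvest_rate.
Substituting into the temp_strat equation gives temp_strat = -3*inflow + 18.
So nutrient = 3*inflow - 16.
This gives fish_pop = 6*inflow - 41.
Solve 6*inflow - 41 = -29: inflow = (-29 + 41) / 6 = 2.

inflow = 2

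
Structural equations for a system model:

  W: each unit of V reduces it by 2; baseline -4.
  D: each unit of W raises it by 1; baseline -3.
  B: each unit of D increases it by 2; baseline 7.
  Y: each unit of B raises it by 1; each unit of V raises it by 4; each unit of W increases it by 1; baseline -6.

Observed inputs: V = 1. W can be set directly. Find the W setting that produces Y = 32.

Intervening on W fixes its value directly, overriding its dependence on V.
Substituting into the B equation gives B = 2*W + 1.
This gives Y = 3*W - 1.
Solve 3*W - 1 = 32: W = (32 + 1) / 3 = 11.

W = 11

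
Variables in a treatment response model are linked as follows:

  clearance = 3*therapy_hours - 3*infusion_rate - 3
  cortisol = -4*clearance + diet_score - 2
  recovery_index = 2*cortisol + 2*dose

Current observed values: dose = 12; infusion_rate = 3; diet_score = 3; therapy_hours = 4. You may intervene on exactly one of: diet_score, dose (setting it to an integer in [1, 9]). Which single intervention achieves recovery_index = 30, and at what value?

Intervening on diet_score: with other inputs at their observed values, recovery_index = 2*diet_score + 20. Solving for 30 gives diet_score = 5, within [1, 9].
Intervening on dose: recovery_index = 2*dose + 2. Reaching 30 requires dose = 14, outside [1, 9].

set diet_score = 5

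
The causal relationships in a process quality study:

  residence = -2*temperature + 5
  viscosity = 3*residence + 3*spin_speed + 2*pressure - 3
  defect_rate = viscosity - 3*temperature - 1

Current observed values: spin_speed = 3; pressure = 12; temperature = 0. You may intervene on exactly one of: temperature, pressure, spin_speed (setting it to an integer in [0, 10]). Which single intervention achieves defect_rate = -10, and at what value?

Intervening on temperature: with other inputs at their observed values, defect_rate = -9*temperature + 44. Solving for -10 gives temperature = 6, within [0, 10].
Intervening on pressure: defect_rate = 2*pressure + 20. Reaching -10 requires pressure = -15, outside [0, 10].
Intervening on spin_speed: defect_rate = 3*spin_speed + 35. Reaching -10 requires spin_speed = -15, outside [0, 10].

set temperature = 6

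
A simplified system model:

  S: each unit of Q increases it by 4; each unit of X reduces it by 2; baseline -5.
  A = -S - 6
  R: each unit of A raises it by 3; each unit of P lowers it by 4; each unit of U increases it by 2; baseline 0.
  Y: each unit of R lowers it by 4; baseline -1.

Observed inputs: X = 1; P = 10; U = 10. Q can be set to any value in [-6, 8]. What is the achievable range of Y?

-221 to 451

Substituting into the S equation gives S = 4*Q - 7.
This gives A = -4*Q + 1.
Substituting into the R equation gives R = -12*Q - 17.
So Y = 48*Q + 67.
Linear in Q, so extremes are at the endpoints: Q = -6 gives Y = -221; Q = 8 gives Y = 451.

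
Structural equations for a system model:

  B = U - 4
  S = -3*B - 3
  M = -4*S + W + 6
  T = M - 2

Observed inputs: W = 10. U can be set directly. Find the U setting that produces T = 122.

U = 12

Substituting into the S equation gives S = -3*U + 9.
Substituting into the M equation gives M = 12*U - 20.
So T = 12*U - 22.
Solve 12*U - 22 = 122: U = (122 + 22) / 12 = 12.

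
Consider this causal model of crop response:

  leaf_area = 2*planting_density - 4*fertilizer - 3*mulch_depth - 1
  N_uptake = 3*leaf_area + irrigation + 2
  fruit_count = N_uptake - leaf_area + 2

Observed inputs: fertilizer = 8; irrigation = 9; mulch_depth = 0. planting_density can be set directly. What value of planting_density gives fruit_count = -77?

planting_density = -6

Substituting into the leaf_area equation gives leaf_area = 2*planting_density - 33.
Substituting into the N_uptake equation gives N_uptake = 6*planting_density - 88.
This gives fruit_count = 4*planting_density - 53.
Solve 4*planting_density - 53 = -77: planting_density = (-77 + 53) / 4 = -6.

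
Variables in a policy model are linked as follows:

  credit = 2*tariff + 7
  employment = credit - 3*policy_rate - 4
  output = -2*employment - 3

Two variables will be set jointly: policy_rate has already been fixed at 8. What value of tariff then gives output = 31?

With policy_rate held at 8:
Substituting into the employment equation gives employment = 2*tariff - 21.
Substituting into the output equation gives output = -4*tariff + 39.
Solve -4*tariff + 39 = 31: tariff = (31 - 39) / -4 = 2.

tariff = 2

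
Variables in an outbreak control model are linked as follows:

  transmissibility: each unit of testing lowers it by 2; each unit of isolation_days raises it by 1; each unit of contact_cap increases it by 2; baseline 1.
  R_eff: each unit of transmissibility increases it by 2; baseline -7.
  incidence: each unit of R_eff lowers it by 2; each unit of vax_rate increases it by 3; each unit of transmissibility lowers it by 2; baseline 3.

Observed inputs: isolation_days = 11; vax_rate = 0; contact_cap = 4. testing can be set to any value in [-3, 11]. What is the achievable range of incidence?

-139 to 29

Substituting into the transmissibility equation gives transmissibility = -2*testing + 20.
Substituting into the R_eff equation gives R_eff = -4*testing + 33.
Substituting into the incidence equation gives incidence = 12*testing - 103.
Linear in testing, so extremes are at the endpoints: testing = -3 gives incidence = -139; testing = 11 gives incidence = 29.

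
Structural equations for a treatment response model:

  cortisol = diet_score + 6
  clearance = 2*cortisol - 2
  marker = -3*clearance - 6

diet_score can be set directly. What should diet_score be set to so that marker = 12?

Substituting into the clearance equation gives clearance = 2*diet_score + 10.
Substituting into the marker equation gives marker = -6*diet_score - 36.
Solve -6*diet_score - 36 = 12: diet_score = (12 + 36) / -6 = -8.

diet_score = -8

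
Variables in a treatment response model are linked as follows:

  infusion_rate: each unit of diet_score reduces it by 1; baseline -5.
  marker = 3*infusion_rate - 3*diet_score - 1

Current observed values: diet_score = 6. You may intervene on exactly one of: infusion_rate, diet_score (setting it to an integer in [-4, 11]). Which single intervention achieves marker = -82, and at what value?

set diet_score = 11

Intervening on infusion_rate: marker = 3*infusion_rate - 19. Reaching -82 requires infusion_rate = -21, outside [-4, 11].
Intervening on diet_score: with other inputs at their observed values, marker = -6*diet_score - 16. Solving for -82 gives diet_score = 11, within [-4, 11].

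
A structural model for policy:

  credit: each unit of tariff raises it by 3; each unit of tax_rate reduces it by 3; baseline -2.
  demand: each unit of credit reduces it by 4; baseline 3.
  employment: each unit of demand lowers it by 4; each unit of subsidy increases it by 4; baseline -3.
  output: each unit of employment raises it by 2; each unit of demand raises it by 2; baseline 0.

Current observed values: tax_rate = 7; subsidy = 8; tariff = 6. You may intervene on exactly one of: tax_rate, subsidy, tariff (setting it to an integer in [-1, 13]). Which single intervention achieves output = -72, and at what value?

Intervening on tax_rate: output = -72*tax_rate + 424. Reaching -72 requires tax_rate = 62/9, not an integer.
Intervening on subsidy: with other inputs at their observed values, output = 8*subsidy - 144. Solving for -72 gives subsidy = 9, within [-1, 13].
Intervening on tariff: output = 72*tariff - 512. Reaching -72 requires tariff = 55/9, not an integer.

set subsidy = 9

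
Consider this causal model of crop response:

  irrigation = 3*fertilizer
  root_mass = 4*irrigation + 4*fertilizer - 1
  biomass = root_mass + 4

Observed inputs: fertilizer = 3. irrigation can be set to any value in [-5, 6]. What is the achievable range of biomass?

-5 to 39

Intervening on irrigation fixes its value directly, overriding its dependence on fertilizer.
Substituting into the root_mass equation gives root_mass = 4*irrigation + 11.
biomass becomes 4*irrigation + 15.
Linear in irrigation, so extremes are at the endpoints: irrigation = -5 gives biomass = -5; irrigation = 6 gives biomass = 39.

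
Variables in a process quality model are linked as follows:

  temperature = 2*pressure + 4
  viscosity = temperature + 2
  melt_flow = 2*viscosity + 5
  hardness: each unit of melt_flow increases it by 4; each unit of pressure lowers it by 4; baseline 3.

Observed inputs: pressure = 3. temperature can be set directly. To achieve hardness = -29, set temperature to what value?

temperature = -7

Intervening on temperature fixes its value directly, overriding its dependence on pressure.
Substituting into the melt_flow equation gives melt_flow = 2*temperature + 9.
So hardness = 8*temperature + 27.
Solve 8*temperature + 27 = -29: temperature = (-29 - 27) / 8 = -7.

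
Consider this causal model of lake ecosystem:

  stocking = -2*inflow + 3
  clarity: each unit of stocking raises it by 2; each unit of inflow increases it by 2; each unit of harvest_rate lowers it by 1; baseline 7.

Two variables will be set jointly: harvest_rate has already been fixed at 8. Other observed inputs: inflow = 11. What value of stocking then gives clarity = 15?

With harvest_rate held at 8:
Intervening on stocking fixes its value directly, overriding its dependence on inflow.
Substituting into the clarity equation gives clarity = 2*stocking + 21.
Solve 2*stocking + 21 = 15: stocking = (15 - 21) / 2 = -3.

stocking = -3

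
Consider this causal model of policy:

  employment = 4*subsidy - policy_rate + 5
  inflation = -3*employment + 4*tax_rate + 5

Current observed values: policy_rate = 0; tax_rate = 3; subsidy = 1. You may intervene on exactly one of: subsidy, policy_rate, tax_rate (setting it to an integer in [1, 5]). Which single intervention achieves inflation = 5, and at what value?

set policy_rate = 5

Intervening on subsidy: inflation = -12*subsidy + 2. Reaching 5 requires subsidy = -1/4, not an integer.
Intervening on policy_rate: with other inputs at their observed values, inflation = 3*policy_rate - 10. Solving for 5 gives policy_rate = 5, within [1, 5].
Intervening on tax_rate: inflation = 4*tax_rate - 22. Reaching 5 requires tax_rate = 27/4, not an integer.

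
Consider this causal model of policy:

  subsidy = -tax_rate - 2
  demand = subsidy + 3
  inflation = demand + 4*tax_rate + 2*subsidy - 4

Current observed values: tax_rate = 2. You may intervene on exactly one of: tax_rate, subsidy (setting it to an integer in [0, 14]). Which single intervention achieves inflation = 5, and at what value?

set tax_rate = 12

Intervening on tax_rate: with other inputs at their observed values, inflation = tax_rate - 7. Solving for 5 gives tax_rate = 12, within [0, 14].
Intervening on subsidy: inflation = 3*subsidy + 7. Reaching 5 requires subsidy = -2/3, not an integer.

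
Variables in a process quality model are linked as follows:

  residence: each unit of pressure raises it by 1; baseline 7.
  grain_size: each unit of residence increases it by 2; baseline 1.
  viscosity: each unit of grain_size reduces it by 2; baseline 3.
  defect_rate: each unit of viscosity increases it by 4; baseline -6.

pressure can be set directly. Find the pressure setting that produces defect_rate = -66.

Substituting into the grain_size equation gives grain_size = 2*pressure + 15.
So viscosity = -4*pressure - 27.
defect_rate becomes -16*pressure - 114.
Solve -16*pressure - 114 = -66: pressure = (-66 + 114) / -16 = -3.

pressure = -3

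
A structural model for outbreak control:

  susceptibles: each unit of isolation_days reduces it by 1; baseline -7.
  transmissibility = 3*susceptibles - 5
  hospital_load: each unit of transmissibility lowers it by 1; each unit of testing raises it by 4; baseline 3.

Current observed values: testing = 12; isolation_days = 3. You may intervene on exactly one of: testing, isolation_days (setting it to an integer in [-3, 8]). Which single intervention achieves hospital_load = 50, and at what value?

set testing = 3

Intervening on testing: with other inputs at their observed values, hospital_load = 4*testing + 38. Solving for 50 gives testing = 3, within [-3, 8].
Intervening on isolation_days: hospital_load = 3*isolation_days + 77. Reaching 50 requires isolation_days = -9, outside [-3, 8].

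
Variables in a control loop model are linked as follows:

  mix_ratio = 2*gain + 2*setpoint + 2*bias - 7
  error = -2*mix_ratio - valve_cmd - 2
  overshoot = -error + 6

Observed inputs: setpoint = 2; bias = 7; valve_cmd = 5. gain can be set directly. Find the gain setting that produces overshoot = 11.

gain = -6

Substituting into the mix_ratio equation gives mix_ratio = 2*gain + 11.
So error = -4*gain - 29.
Substituting into the overshoot equation gives overshoot = 4*gain + 35.
Solve 4*gain + 35 = 11: gain = (11 - 35) / 4 = -6.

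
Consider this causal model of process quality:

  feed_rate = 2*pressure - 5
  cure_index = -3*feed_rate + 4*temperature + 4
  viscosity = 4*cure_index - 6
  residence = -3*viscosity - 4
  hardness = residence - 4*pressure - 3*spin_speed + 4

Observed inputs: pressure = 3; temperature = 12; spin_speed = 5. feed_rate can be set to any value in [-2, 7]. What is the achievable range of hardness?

-705 to -381

Intervening on feed_rate fixes its value directly, overriding its dependence on pressure.
Substituting into the cure_index equation gives cure_index = -3*feed_rate + 52.
So viscosity = -12*feed_rate + 202.
Substituting into the residence equation gives residence = 36*feed_rate - 610.
This gives hardness = 36*feed_rate - 633.
Linear in feed_rate, so extremes are at the endpoints: feed_rate = -2 gives hardness = -705; feed_rate = 7 gives hardness = -381.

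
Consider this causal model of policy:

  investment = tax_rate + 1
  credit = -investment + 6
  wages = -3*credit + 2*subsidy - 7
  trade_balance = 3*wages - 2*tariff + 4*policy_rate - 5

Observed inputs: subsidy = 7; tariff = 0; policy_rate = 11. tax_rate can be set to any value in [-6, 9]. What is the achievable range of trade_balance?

-39 to 96

Substituting into the credit equation gives credit = -tax_rate + 5.
So wages = 3*tax_rate - 8.
So trade_balance = 9*tax_rate + 15.
Linear in tax_rate, so extremes are at the endpoints: tax_rate = -6 gives trade_balance = -39; tax_rate = 9 gives trade_balance = 96.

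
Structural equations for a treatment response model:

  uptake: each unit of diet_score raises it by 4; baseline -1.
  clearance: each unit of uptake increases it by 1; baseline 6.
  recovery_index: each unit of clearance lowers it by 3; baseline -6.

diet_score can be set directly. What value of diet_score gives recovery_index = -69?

diet_score = 4

Substituting into the clearance equation gives clearance = 4*diet_score + 5.
Substituting into the recovery_index equation gives recovery_index = -12*diet_score - 21.
Solve -12*diet_score - 21 = -69: diet_score = (-69 + 21) / -12 = 4.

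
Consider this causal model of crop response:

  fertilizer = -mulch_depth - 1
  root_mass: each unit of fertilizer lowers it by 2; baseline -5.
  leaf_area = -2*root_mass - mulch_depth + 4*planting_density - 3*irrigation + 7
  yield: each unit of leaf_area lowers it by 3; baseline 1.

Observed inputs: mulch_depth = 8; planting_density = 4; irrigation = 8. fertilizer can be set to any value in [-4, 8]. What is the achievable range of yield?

-98 to 46

Intervening on fertilizer fixes its value directly, overriding its dependence on mulch_depth.
Substituting into the leaf_area equation gives leaf_area = 4*fertilizer + 1.
So yield = -12*fertilizer - 2.
Linear in fertilizer, so extremes are at the endpoints: fertilizer = -4 gives yield = 46; fertilizer = 8 gives yield = -98.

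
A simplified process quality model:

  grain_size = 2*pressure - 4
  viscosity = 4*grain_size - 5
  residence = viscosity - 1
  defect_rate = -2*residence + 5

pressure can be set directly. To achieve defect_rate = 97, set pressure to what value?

Substituting into the viscosity equation gives viscosity = 8*pressure - 21.
So residence = 8*pressure - 22.
Substituting into the defect_rate equation gives defect_rate = -16*pressure + 49.
Solve -16*pressure + 49 = 97: pressure = (97 - 49) / -16 = -3.

pressure = -3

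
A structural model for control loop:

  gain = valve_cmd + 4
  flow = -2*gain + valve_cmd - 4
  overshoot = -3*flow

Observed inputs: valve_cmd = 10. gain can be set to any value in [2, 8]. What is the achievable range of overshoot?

Intervening on gain fixes its value directly, overriding its dependence on valve_cmd.
Substituting into the flow equation gives flow = -2*gain + 6.
Substituting into the overshoot equation gives overshoot = 6*gain - 18.
Linear in gain, so extremes are at the endpoints: gain = 2 gives overshoot = -6; gain = 8 gives overshoot = 30.

-6 to 30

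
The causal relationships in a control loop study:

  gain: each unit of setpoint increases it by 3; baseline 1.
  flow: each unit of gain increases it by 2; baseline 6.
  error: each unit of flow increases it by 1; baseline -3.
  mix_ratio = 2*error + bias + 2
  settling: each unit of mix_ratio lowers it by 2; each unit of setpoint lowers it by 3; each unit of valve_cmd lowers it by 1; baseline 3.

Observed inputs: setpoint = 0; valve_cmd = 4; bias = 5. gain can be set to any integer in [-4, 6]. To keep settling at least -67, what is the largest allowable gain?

gain = 5

Intervening on gain fixes its value directly, overriding its dependence on setpoint.
Substituting into the error equation gives error = 2*gain + 3.
Substituting into the mix_ratio equation gives mix_ratio = 4*gain + 13.
This gives settling = -8*gain - 27.
Require -8*gain - 27 ≥ -67, so gain ≤ 5.
The largest integer in [-4, 6] satisfying this is 5.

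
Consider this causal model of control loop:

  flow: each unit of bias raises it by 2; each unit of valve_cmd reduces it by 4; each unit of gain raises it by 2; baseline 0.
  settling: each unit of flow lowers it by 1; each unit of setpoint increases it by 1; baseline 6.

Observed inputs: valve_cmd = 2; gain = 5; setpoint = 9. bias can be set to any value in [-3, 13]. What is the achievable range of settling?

Substituting into the flow equation gives flow = 2*bias + 2.
This gives settling = -2*bias + 13.
Linear in bias, so extremes are at the endpoints: bias = -3 gives settling = 19; bias = 13 gives settling = -13.

-13 to 19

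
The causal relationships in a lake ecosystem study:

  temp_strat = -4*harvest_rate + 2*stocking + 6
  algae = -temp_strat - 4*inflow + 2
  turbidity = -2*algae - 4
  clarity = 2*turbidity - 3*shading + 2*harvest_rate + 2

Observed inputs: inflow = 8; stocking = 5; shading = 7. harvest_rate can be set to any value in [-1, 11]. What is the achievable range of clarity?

Substituting into the temp_strat equation gives temp_strat = -4*harvest_rate + 16.
Substituting into the algae equation gives algae = 4*harvest_rate - 46.
Substituting into the turbidity equation gives turbidity = -8*harvest_rate + 88.
Substituting into the clarity equation gives clarity = -14*harvest_rate + 157.
Linear in harvest_rate, so extremes are at the endpoints: harvest_rate = -1 gives clarity = 171; harvest_rate = 11 gives clarity = 3.

3 to 171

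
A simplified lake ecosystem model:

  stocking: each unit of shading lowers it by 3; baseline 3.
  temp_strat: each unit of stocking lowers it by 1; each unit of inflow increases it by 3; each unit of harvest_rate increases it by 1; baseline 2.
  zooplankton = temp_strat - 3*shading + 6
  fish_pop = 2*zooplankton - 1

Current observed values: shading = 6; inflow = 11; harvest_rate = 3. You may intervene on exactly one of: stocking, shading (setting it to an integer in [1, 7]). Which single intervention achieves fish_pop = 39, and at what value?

Intervening on stocking: with other inputs at their observed values, fish_pop = -2*stocking + 51. Solving for 39 gives stocking = 6, within [1, 7].
Intervening on shading: the paths from shading to fish_pop cancel (net effect zero), leaving fish_pop = 81; 39 is unreachable this way.

set stocking = 6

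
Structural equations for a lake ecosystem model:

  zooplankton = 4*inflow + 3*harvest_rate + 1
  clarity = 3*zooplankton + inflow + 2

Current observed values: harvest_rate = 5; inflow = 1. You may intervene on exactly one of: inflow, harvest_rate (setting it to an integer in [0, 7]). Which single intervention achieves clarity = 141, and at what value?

set inflow = 7

Intervening on inflow: with other inputs at their observed values, clarity = 13*inflow + 50. Solving for 141 gives inflow = 7, within [0, 7].
Intervening on harvest_rate: clarity = 9*harvest_rate + 18. Reaching 141 requires harvest_rate = 41/3, not an integer.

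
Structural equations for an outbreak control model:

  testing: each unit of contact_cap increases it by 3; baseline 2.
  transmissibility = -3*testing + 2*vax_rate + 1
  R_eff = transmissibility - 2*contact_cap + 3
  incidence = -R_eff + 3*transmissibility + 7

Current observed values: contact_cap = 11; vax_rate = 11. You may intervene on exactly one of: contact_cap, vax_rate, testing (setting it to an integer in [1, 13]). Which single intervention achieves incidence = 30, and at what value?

Intervening on contact_cap: incidence = -16*contact_cap + 38. Reaching 30 requires contact_cap = 1/2, not an integer.
Intervening on vax_rate: incidence = 4*vax_rate - 182. Reaching 30 requires vax_rate = 53, outside [1, 13].
Intervening on testing: with other inputs at their observed values, incidence = -6*testing + 72. Solving for 30 gives testing = 7, within [1, 13].

set testing = 7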